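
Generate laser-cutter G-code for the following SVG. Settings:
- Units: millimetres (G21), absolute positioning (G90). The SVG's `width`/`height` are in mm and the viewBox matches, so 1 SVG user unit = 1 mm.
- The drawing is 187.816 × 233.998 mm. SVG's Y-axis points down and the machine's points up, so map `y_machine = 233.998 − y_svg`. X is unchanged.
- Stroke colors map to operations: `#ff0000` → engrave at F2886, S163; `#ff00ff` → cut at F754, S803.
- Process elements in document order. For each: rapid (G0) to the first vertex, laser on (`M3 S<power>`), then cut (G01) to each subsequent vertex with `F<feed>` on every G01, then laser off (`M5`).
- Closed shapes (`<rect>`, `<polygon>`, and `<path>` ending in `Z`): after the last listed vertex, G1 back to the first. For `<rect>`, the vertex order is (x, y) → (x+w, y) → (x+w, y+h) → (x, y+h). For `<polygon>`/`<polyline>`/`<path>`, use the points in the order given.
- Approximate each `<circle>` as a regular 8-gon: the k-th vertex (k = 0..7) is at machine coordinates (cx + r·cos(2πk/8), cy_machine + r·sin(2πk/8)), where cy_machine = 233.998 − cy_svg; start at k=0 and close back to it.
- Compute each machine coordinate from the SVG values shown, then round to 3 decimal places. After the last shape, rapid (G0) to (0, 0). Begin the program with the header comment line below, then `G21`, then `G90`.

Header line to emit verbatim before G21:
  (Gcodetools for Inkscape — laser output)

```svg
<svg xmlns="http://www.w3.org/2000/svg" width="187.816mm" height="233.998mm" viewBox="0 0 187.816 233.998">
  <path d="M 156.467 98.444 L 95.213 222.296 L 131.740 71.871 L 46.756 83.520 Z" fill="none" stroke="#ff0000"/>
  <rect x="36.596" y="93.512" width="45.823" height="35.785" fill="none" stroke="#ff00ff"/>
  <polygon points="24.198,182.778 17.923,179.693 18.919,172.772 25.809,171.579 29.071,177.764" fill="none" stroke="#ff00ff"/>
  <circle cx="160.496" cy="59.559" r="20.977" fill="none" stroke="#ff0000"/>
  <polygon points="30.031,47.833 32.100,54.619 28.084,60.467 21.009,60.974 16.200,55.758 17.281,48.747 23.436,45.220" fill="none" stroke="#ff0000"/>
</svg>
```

viewBox `0 0 187.816 233.998` with mm width/height → 1 unit = 1 mm. Flip: y_m = 233.998 − y_svg.

**Shape 1** — `<path>` closed polygon, stroke `#ff0000` → engrave (S163, F2886). Machine vertices: (156.467,135.554) → (95.213,11.702) → (131.740,162.127) → (46.756,150.478) → (156.467,135.554). Closed: final G1 returns to the first vertex.

**Shape 2** — `<rect>` rectangle, stroke `#ff00ff` → cut (S803, F754). Machine vertices: (36.596,140.486) → (82.419,140.486) → (82.419,104.701) → (36.596,104.701) → (36.596,140.486). Closed: final G1 returns to the first vertex.

**Shape 3** — `<polygon>` regular polygon, stroke `#ff00ff` → cut (S803, F754). Machine vertices: (24.198,51.220) → (17.923,54.305) → (18.919,61.226) → (25.809,62.419) → (29.071,56.234) → (24.198,51.220). Closed: final G1 returns to the first vertex.

**Shape 4** — `<circle>` circle, stroke `#ff0000` → engrave (S163, F2886). Machine vertices: (181.473,174.439) → (175.329,189.272) → (160.496,195.416) → (145.663,189.272) → (139.519,174.439) → (145.663,159.606) → (160.496,153.462) → (175.329,159.606) → (181.473,174.439). Closed: final G1 returns to the first vertex.

**Shape 5** — `<polygon>` regular polygon, stroke `#ff0000` → engrave (S163, F2886). Machine vertices: (30.031,186.165) → (32.100,179.379) → (28.084,173.531) → (21.009,173.024) → (16.200,178.240) → (17.281,185.251) → (23.436,188.778) → (30.031,186.165). Closed: final G1 returns to the first vertex.

(Gcodetools for Inkscape — laser output)
G21
G90
G0 X156.467 Y135.554
M3 S163
G01 X95.213 Y11.702 F2886
G01 X131.740 Y162.127 F2886
G01 X46.756 Y150.478 F2886
G01 X156.467 Y135.554 F2886
M5
G0 X36.596 Y140.486
M3 S803
G01 X82.419 Y140.486 F754
G01 X82.419 Y104.701 F754
G01 X36.596 Y104.701 F754
G01 X36.596 Y140.486 F754
M5
G0 X24.198 Y51.220
M3 S803
G01 X17.923 Y54.305 F754
G01 X18.919 Y61.226 F754
G01 X25.809 Y62.419 F754
G01 X29.071 Y56.234 F754
G01 X24.198 Y51.220 F754
M5
G0 X181.473 Y174.439
M3 S163
G01 X175.329 Y189.272 F2886
G01 X160.496 Y195.416 F2886
G01 X145.663 Y189.272 F2886
G01 X139.519 Y174.439 F2886
G01 X145.663 Y159.606 F2886
G01 X160.496 Y153.462 F2886
G01 X175.329 Y159.606 F2886
G01 X181.473 Y174.439 F2886
M5
G0 X30.031 Y186.165
M3 S163
G01 X32.100 Y179.379 F2886
G01 X28.084 Y173.531 F2886
G01 X21.009 Y173.024 F2886
G01 X16.200 Y178.240 F2886
G01 X17.281 Y185.251 F2886
G01 X23.436 Y188.778 F2886
G01 X30.031 Y186.165 F2886
M5
G0 X0.000 Y0.000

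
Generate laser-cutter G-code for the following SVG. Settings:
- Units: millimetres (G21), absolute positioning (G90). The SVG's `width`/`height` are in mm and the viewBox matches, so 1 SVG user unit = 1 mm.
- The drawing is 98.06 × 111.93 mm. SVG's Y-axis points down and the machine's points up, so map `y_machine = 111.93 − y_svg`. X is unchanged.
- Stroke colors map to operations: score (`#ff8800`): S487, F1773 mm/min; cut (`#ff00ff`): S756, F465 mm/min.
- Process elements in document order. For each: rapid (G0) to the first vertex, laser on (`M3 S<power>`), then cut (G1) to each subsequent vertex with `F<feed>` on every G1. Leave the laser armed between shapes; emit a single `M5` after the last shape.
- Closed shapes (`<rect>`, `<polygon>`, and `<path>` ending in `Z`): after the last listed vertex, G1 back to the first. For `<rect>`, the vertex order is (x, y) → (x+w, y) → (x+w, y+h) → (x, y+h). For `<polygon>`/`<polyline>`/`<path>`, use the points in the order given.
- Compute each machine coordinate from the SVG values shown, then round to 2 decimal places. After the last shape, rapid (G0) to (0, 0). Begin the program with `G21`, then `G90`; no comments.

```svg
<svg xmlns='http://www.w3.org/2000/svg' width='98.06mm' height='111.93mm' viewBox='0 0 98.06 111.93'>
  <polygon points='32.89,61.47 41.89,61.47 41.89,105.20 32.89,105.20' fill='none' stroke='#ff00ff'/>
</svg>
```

1 u = 1 mm; y_m = 111.93 − y.

[1] `<polygon>` rectangle, #ff00ff→cut S756 F465: (32.89,50.46) → (41.89,50.46) → (41.89,6.73) → (32.89,6.73) → (32.89,50.46) (closed)

G21
G90
G0 X32.89 Y50.46
M3 S756
G1 X41.89 Y50.46 F465
G1 X41.89 Y6.73 F465
G1 X32.89 Y6.73 F465
G1 X32.89 Y50.46 F465
M5
G0 X0.00 Y0.00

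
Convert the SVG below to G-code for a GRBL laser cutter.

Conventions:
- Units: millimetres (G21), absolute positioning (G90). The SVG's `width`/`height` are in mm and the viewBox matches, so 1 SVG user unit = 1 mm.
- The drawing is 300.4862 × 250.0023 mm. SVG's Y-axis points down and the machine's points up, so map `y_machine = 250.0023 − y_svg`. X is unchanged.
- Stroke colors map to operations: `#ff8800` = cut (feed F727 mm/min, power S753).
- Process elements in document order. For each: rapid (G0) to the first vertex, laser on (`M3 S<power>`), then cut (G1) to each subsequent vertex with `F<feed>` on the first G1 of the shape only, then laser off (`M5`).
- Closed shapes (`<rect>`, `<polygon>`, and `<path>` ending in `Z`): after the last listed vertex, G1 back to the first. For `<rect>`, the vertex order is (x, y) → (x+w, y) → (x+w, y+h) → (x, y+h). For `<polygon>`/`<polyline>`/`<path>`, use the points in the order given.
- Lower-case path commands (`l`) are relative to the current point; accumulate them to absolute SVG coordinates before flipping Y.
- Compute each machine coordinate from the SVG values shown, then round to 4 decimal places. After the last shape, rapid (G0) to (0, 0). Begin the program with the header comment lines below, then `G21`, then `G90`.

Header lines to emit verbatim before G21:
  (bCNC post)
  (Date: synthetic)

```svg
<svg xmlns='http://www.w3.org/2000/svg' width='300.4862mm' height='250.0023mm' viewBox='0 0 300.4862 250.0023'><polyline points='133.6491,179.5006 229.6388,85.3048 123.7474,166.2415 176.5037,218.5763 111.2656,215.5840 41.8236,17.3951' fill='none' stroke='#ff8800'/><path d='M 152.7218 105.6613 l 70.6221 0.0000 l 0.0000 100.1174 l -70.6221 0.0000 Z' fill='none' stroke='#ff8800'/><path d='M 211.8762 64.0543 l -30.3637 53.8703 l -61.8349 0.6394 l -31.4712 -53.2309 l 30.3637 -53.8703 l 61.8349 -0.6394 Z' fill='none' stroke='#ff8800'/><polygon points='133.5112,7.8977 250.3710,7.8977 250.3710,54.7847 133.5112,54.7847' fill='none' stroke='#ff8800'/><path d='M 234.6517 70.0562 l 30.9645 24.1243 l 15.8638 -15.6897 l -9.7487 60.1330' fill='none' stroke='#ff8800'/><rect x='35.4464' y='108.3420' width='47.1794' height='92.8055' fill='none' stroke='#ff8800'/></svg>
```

Since the viewBox matches the mm dimensions, user units are millimetres directly. The only transform is the Y-flip y_m = 250.0023 − y_svg.

Shape 1 is a open polyline drawn with `<polyline>`. Its stroke #ff8800 means cut at S753, F727. After flipping Y the toolpath is (133.6491,70.5017) → (229.6388,164.6975) → (123.7474,83.7608) → (176.5037,31.4260) → (111.2656,34.4183) → (41.8236,232.6072).

Shape 2 is a rectangle drawn with `<path>`. Its stroke #ff8800 means cut at S753, F727. After flipping Y the toolpath is (152.7218,144.3410) → (223.3439,144.3410) → (223.3439,44.2236) → (152.7218,44.2236) → (152.7218,144.3410), returning to the start.

Shape 3 is a regular polygon drawn with `<path>`. Its stroke #ff8800 means cut at S753, F727. After flipping Y the toolpath is (211.8762,185.9480) → (181.5125,132.0777) → (119.6776,131.4383) → (88.2064,184.6692) → (118.5701,238.5395) → (180.4050,239.1789) → (211.8762,185.9480), returning to the start.

Shape 4 is a rectangle drawn with `<polygon>`. Its stroke #ff8800 means cut at S753, F727. After flipping Y the toolpath is (133.5112,242.1046) → (250.3710,242.1046) → (250.3710,195.2176) → (133.5112,195.2176) → (133.5112,242.1046), returning to the start.

Shape 5 is a open polyline drawn with `<path>`. Its stroke #ff8800 means cut at S753, F727. After flipping Y the toolpath is (234.6517,179.9461) → (265.6162,155.8218) → (281.4800,171.5115) → (271.7313,111.3785).

Shape 6 is a rectangle drawn with `<rect>`. Its stroke #ff8800 means cut at S753, F727. After flipping Y the toolpath is (35.4464,141.6603) → (82.6258,141.6603) → (82.6258,48.8548) → (35.4464,48.8548) → (35.4464,141.6603), returning to the start.

(bCNC post)
(Date: synthetic)
G21
G90
G0 X133.6491 Y70.5017
M3 S753
G1 X229.6388 Y164.6975 F727
G1 X123.7474 Y83.7608
G1 X176.5037 Y31.4260
G1 X111.2656 Y34.4183
G1 X41.8236 Y232.6072
M5
G0 X152.7218 Y144.3410
M3 S753
G1 X223.3439 Y144.3410 F727
G1 X223.3439 Y44.2236
G1 X152.7218 Y44.2236
G1 X152.7218 Y144.3410
M5
G0 X211.8762 Y185.9480
M3 S753
G1 X181.5125 Y132.0777 F727
G1 X119.6776 Y131.4383
G1 X88.2064 Y184.6692
G1 X118.5701 Y238.5395
G1 X180.4050 Y239.1789
G1 X211.8762 Y185.9480
M5
G0 X133.5112 Y242.1046
M3 S753
G1 X250.3710 Y242.1046 F727
G1 X250.3710 Y195.2176
G1 X133.5112 Y195.2176
G1 X133.5112 Y242.1046
M5
G0 X234.6517 Y179.9461
M3 S753
G1 X265.6162 Y155.8218 F727
G1 X281.4800 Y171.5115
G1 X271.7313 Y111.3785
M5
G0 X35.4464 Y141.6603
M3 S753
G1 X82.6258 Y141.6603 F727
G1 X82.6258 Y48.8548
G1 X35.4464 Y48.8548
G1 X35.4464 Y141.6603
M5
G0 X0.0000 Y0.0000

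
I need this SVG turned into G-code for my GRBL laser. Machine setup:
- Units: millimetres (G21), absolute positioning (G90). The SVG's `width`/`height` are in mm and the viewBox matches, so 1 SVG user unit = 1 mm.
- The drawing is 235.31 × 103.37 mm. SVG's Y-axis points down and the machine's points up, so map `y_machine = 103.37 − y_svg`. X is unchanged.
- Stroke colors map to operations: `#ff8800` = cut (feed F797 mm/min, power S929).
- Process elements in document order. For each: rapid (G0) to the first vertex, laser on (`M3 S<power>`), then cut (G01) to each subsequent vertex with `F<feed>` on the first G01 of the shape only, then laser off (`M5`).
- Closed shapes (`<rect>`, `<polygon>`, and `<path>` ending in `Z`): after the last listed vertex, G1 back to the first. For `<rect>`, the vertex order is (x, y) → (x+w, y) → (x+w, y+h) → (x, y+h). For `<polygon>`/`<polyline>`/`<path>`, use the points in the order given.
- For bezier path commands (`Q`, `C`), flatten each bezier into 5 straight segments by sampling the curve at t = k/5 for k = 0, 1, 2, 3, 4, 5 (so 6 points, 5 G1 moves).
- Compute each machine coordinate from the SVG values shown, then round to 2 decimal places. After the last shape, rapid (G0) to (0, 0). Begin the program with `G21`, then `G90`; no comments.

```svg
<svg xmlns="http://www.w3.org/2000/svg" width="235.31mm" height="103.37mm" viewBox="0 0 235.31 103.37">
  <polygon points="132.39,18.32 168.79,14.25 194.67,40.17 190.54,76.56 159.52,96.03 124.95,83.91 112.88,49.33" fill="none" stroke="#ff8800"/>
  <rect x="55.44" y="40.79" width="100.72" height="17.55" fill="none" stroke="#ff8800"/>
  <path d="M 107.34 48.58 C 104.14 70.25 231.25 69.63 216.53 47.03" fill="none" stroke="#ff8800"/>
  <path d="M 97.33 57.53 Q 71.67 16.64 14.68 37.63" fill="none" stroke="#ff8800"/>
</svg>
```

Since the viewBox matches the mm dimensions, user units are millimetres directly. The only transform is the Y-flip y_m = 103.37 − y_svg.

Shape 1 is a regular polygon drawn with `<polygon>`. Its stroke #ff8800 means cut at S929, F797. After flipping Y the toolpath is (132.39,85.05) → (168.79,89.12) → (194.67,63.20) → (190.54,26.81) → (159.52,7.34) → (124.95,19.46) → (112.88,54.04) → (132.39,85.05), returning to the start.

Shape 2 is a rectangle drawn with `<rect>`. Its stroke #ff8800 means cut at S929, F797. After flipping Y the toolpath is (55.44,62.58) → (156.16,62.58) → (156.16,45.03) → (55.44,45.03) → (55.44,62.58), returning to the start.

Shape 3 is a cubic bezier drawn with `<path>`. Its stroke #ff8800 means cut at S929, F797. After flipping Y the toolpath is (107.34,54.79) → (118.88,44.46) → (148.63,39.47) → (183.53,39.79) → (210.52,45.42) → (216.53,56.34).

Shape 4 is a quadratic bezier drawn with `<path>`. Its stroke #ff8800 means cut at S929, F797. After flipping Y the toolpath is (97.33,45.84) → (85.81,59.72) → (71.79,68.65) → (55.26,72.63) → (36.22,71.66) → (14.68,65.74).

G21
G90
G0 X132.39 Y85.05
M3 S929
G01 X168.79 Y89.12 F797
G01 X194.67 Y63.20
G01 X190.54 Y26.81
G01 X159.52 Y7.34
G01 X124.95 Y19.46
G01 X112.88 Y54.04
G01 X132.39 Y85.05
M5
G0 X55.44 Y62.58
M3 S929
G01 X156.16 Y62.58 F797
G01 X156.16 Y45.03
G01 X55.44 Y45.03
G01 X55.44 Y62.58
M5
G0 X107.34 Y54.79
M3 S929
G01 X118.88 Y44.46 F797
G01 X148.63 Y39.47
G01 X183.53 Y39.79
G01 X210.52 Y45.42
G01 X216.53 Y56.34
M5
G0 X97.33 Y45.84
M3 S929
G01 X85.81 Y59.72 F797
G01 X71.79 Y68.65
G01 X55.26 Y72.63
G01 X36.22 Y71.66
G01 X14.68 Y65.74
M5
G0 X0.00 Y0.00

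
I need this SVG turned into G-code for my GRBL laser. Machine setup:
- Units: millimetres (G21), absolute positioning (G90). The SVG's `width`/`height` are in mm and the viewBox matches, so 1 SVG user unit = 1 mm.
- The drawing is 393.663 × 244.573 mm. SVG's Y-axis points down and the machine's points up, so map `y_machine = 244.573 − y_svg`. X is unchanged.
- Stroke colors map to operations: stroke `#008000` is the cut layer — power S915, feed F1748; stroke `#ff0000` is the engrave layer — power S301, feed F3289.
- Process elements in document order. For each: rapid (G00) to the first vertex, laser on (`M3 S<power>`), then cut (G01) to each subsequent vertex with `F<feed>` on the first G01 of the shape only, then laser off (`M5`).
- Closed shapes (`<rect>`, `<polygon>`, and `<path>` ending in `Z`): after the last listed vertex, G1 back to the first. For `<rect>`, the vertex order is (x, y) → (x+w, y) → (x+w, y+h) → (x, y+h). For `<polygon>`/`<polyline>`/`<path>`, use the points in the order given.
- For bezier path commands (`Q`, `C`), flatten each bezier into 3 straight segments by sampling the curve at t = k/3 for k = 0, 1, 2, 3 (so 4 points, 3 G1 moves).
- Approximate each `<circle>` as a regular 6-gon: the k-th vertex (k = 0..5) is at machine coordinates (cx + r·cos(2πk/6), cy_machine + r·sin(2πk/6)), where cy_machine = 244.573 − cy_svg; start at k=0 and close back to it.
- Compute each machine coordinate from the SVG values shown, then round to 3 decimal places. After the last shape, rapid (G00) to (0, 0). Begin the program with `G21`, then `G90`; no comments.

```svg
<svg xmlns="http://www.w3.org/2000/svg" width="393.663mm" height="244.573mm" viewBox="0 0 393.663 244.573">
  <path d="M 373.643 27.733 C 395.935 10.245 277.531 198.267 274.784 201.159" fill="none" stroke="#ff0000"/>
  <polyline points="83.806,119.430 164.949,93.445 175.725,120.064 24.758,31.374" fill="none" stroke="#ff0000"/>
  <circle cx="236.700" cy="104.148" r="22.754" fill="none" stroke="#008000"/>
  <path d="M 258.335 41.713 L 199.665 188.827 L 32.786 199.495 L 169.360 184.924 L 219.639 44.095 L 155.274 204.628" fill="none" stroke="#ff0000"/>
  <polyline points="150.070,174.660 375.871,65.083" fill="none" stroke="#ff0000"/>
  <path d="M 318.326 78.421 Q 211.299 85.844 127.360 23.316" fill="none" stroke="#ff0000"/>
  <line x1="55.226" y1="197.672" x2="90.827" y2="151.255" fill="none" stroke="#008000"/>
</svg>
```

G21
G90
G00 X373.643 Y216.840
M3 S301
G01 X358.531 Y180.293 F3289
G01 X306.589 Y93.548
G01 X274.784 Y43.414
M5
G00 X83.806 Y125.143
M3 S301
G01 X164.949 Y151.128 F3289
G01 X175.725 Y124.509
G01 X24.758 Y213.199
M5
G00 X259.454 Y140.425
M3 S915
G01 X248.077 Y160.131 F1748
G01 X225.323 Y160.131
G01 X213.946 Y140.425
G01 X225.323 Y120.719
G01 X248.077 Y120.719
G01 X259.454 Y140.425
M5
G00 X258.335 Y202.860
M3 S301
G01 X199.665 Y55.746 F3289
G01 X32.786 Y45.078
G01 X169.360 Y59.649
G01 X219.639 Y200.478
G01 X155.274 Y39.945
M5
G00 X150.070 Y69.913
M3 S301
G01 X375.871 Y179.490 F3289
M5
G00 X318.326 Y166.152
M3 S301
G01 X249.540 Y168.976 F3289
G01 X185.885 Y187.344
G01 X127.360 Y221.257
M5
G00 X55.226 Y46.901
M3 S915
G01 X90.827 Y93.318 F1748
M5
G00 X0.000 Y0.000

1 u = 1 mm; y_m = 244.573 − y.

[1] `<path>` cubic bezier, #ff0000→engrave S301 F3289: (373.643,216.840) → (358.531,180.293) → (306.589,93.548) → (274.784,43.414)

[2] `<polyline>` open polyline, #ff0000→engrave S301 F3289: (83.806,125.143) → (164.949,151.128) → (175.725,124.509) → (24.758,213.199)

[3] `<circle>` circle, #008000→cut S915 F1748: (259.454,140.425) → (248.077,160.131) → (225.323,160.131) → (213.946,140.425) → (225.323,120.719) → (248.077,120.719) → (259.454,140.425) (closed)

[4] `<path>` open polyline, #ff0000→engrave S301 F3289: (258.335,202.860) → (199.665,55.746) → (32.786,45.078) → (169.360,59.649) → (219.639,200.478) → (155.274,39.945)

[5] `<polyline>` line segment, #ff0000→engrave S301 F3289: (150.070,69.913) → (375.871,179.490)

[6] `<path>` quadratic bezier, #ff0000→engrave S301 F3289: (318.326,166.152) → (249.540,168.976) → (185.885,187.344) → (127.360,221.257)

[7] `<line>` line segment, #008000→cut S915 F1748: (55.226,46.901) → (90.827,93.318)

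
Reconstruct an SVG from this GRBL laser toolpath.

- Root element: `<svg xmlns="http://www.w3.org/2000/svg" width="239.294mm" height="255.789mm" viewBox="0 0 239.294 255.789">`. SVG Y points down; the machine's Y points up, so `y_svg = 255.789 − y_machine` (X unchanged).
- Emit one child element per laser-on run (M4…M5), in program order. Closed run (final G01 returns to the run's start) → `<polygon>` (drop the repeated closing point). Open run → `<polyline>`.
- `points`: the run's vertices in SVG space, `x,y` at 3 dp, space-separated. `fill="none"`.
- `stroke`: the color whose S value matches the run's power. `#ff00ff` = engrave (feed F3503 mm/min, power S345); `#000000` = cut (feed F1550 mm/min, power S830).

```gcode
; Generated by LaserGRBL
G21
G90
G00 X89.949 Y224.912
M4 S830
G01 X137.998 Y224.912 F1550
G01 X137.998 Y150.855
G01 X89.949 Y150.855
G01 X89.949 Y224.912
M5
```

<svg xmlns="http://www.w3.org/2000/svg" width="239.294mm" height="255.789mm" viewBox="0 0 239.294 255.789">
  <polygon points="89.949,30.877 137.998,30.877 137.998,104.934 89.949,104.934" fill="none" stroke="#000000"/>
</svg>

y_svg = 255.789 − y_m. Every run uses S830, so all elements get stroke `#000000` (cut).

[1] closed run; points: 89.949,30.877 137.998,30.877 137.998,104.934 89.949,104.934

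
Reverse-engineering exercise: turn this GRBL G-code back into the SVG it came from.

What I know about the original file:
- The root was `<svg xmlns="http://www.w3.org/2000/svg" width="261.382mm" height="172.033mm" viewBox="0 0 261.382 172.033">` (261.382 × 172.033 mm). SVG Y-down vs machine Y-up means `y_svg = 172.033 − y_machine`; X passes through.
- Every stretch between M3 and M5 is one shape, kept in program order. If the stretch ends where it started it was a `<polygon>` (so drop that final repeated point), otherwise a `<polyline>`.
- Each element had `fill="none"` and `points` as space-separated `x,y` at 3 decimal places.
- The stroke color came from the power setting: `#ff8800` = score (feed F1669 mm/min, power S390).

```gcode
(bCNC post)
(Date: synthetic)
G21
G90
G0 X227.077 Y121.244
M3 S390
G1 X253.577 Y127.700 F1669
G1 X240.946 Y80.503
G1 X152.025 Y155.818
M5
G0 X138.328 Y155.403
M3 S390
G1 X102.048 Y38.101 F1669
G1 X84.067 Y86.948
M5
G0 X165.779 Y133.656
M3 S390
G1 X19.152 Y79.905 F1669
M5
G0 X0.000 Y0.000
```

<svg xmlns="http://www.w3.org/2000/svg" width="261.382mm" height="172.033mm" viewBox="0 0 261.382 172.033">
  <polyline points="227.077,50.789 253.577,44.333 240.946,91.530 152.025,16.215" fill="none" stroke="#ff8800"/>
  <polyline points="138.328,16.630 102.048,133.932 84.067,85.085" fill="none" stroke="#ff8800"/>
  <polyline points="165.779,38.377 19.152,92.128" fill="none" stroke="#ff8800"/>
</svg>

y_svg = 172.033 − y_m. Every run uses S390, so all elements get stroke `#ff8800` (score).

[1] open run; points: 227.077,50.789 253.577,44.333 240.946,91.530 152.025,16.215

[2] open run; points: 138.328,16.630 102.048,133.932 84.067,85.085

[3] open run; points: 165.779,38.377 19.152,92.128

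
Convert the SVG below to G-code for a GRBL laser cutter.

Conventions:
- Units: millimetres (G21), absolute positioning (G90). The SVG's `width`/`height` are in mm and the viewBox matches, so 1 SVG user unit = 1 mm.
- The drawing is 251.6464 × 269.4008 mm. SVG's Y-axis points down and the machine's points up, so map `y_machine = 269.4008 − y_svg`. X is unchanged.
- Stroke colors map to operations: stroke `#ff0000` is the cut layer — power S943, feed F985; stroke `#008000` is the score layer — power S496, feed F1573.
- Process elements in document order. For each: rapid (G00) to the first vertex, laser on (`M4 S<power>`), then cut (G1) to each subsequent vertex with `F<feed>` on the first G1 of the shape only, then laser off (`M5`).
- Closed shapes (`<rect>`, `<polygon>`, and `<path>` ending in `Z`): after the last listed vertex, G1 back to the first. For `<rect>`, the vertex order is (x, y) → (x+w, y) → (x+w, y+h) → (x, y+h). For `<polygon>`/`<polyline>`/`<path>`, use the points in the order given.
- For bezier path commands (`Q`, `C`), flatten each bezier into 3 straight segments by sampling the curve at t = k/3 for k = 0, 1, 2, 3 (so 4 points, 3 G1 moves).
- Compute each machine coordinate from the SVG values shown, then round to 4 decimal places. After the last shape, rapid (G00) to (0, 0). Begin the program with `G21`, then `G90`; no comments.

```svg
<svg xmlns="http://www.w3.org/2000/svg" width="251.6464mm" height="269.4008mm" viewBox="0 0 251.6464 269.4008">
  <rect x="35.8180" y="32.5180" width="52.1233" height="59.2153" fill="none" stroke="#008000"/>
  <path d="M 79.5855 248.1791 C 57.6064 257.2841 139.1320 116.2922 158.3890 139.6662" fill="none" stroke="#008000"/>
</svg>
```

G21
G90
G00 X35.8180 Y236.8828
M4 S496
G1 X87.9413 Y236.8828 F1573
G1 X87.9413 Y177.6675
G1 X35.8180 Y177.6675
G1 X35.8180 Y236.8828
M5
G00 X79.5855 Y21.2217
M4 S496
G1 X85.9682 Y50.5022 F1573
G1 X124.5156 Y109.9667
G1 X158.3890 Y129.7346
M5
G00 X0.0000 Y0.0000

Since the viewBox matches the mm dimensions, user units are millimetres directly. The only transform is the Y-flip y_m = 269.4008 − y_svg.

Shape 1 is a rectangle drawn with `<rect>`. Its stroke #008000 means score at S496, F1573. After flipping Y the toolpath is (35.8180,236.8828) → (87.9413,236.8828) → (87.9413,177.6675) → (35.8180,177.6675) → (35.8180,236.8828), returning to the start.

Shape 2 is a cubic bezier drawn with `<path>`. Its stroke #008000 means score at S496, F1573. After flipping Y the toolpath is (79.5855,21.2217) → (85.9682,50.5022) → (124.5156,109.9667) → (158.3890,129.7346).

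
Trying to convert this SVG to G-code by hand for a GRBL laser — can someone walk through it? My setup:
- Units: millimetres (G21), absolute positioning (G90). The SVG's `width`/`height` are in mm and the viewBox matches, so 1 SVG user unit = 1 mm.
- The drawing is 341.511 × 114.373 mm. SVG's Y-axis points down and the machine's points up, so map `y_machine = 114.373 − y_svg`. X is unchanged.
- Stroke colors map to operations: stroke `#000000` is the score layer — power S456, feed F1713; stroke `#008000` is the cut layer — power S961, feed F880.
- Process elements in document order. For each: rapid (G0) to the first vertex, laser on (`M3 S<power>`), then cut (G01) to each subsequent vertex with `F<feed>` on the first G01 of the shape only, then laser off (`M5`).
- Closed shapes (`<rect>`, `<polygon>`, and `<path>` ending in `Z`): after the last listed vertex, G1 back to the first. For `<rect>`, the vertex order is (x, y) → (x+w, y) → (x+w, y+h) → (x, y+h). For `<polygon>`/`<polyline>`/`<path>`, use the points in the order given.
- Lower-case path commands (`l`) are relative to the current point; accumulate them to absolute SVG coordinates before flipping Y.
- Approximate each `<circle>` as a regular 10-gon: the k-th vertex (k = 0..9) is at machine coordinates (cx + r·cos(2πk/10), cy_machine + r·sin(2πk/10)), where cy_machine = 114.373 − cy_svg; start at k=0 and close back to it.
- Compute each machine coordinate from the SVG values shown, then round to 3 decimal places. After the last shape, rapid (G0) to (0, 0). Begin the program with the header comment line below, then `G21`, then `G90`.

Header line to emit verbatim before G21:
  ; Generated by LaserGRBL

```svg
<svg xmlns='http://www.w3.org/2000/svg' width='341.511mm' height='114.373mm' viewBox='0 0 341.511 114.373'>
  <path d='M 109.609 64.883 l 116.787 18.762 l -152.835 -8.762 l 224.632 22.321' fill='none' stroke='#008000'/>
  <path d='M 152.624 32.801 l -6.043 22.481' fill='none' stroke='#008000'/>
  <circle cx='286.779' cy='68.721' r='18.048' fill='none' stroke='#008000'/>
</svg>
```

; Generated by LaserGRBL
G21
G90
G0 X109.609 Y49.490
M3 S961
G01 X226.396 Y30.728 F880
G01 X73.561 Y39.490
G01 X298.193 Y17.169
M5
G0 X152.624 Y81.572
M3 S961
G01 X146.581 Y59.091 F880
M5
G0 X304.827 Y45.652
M3 S961
G01 X301.380 Y56.260 F880
G01 X292.356 Y62.817
G01 X281.202 Y62.817
G01 X272.178 Y56.260
G01 X268.731 Y45.652
G01 X272.178 Y35.044
G01 X281.202 Y28.487
G01 X292.356 Y28.487
G01 X301.380 Y35.044
G01 X304.827 Y45.652
M5
G0 X0.000 Y0.000

Since the viewBox matches the mm dimensions, user units are millimetres directly. The only transform is the Y-flip y_m = 114.373 − y_svg.

Shape 1 is a open polyline drawn with `<path>`. Its stroke #008000 means cut at S961, F880. After flipping Y the toolpath is (109.609,49.490) → (226.396,30.728) → (73.561,39.490) → (298.193,17.169).

Shape 2 is a line segment drawn with `<path>`. Its stroke #008000 means cut at S961, F880. After flipping Y the toolpath is (152.624,81.572) → (146.581,59.091).

Shape 3 is a circle drawn with `<circle>`. Its stroke #008000 means cut at S961, F880. After flipping Y the toolpath is (304.827,45.652) → (301.380,56.260) → (292.356,62.817) → (281.202,62.817) → (272.178,56.260) → (268.731,45.652) → (272.178,35.044) → (281.202,28.487) → (292.356,28.487) → (301.380,35.044) → (304.827,45.652), returning to the start.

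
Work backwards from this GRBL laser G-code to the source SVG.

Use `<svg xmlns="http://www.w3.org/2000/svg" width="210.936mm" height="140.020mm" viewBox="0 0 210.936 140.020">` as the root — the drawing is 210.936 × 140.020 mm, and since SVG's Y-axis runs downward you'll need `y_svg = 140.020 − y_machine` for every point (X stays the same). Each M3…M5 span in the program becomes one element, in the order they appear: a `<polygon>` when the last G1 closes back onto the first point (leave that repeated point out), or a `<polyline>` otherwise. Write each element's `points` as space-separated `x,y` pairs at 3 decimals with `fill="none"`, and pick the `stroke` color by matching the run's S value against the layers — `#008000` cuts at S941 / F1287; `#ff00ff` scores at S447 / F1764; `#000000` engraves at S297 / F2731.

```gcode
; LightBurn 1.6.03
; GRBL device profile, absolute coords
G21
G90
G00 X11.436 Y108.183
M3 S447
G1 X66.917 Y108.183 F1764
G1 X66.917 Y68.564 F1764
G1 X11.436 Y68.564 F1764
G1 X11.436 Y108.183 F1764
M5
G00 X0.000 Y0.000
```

<svg xmlns="http://www.w3.org/2000/svg" width="210.936mm" height="140.020mm" viewBox="0 0 210.936 140.020">
  <polygon points="11.436,31.837 66.917,31.837 66.917,71.456 11.436,71.456" fill="none" stroke="#ff00ff"/>
</svg>

y_svg = 140.020 − y_m. Every run uses S447, so all elements get stroke `#ff00ff` (score).

[1] closed run; points: 11.436,31.837 66.917,31.837 66.917,71.456 11.436,71.456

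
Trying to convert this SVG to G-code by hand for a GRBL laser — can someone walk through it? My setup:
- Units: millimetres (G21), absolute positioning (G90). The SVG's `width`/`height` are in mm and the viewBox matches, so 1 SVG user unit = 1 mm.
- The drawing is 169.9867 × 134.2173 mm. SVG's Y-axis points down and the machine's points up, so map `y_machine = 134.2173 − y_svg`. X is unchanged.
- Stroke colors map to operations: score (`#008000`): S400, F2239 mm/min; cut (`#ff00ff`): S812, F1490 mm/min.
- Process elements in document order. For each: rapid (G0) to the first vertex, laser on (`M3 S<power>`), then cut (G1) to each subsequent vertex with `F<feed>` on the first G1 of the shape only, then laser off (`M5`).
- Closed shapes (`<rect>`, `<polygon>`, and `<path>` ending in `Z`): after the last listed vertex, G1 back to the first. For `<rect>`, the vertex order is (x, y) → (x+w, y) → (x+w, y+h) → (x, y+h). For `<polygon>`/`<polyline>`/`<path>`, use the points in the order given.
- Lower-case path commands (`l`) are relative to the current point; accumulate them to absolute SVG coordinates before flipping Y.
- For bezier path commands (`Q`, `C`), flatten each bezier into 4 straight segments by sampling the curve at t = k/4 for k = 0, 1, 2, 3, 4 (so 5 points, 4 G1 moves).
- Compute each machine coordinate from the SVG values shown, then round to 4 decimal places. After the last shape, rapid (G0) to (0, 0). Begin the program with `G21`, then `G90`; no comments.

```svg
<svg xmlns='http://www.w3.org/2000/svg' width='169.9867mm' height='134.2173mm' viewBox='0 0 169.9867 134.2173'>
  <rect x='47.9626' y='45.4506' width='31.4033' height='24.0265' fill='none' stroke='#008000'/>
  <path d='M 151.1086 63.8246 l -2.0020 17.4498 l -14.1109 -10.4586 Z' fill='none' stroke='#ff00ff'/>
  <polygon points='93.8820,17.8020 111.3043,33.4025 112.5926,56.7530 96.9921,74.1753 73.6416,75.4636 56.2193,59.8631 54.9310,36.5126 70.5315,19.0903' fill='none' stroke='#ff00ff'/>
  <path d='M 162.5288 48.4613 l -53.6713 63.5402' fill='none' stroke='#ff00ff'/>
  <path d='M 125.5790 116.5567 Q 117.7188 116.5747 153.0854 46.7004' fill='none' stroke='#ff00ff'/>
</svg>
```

Since the viewBox matches the mm dimensions, user units are millimetres directly. The only transform is the Y-flip y_m = 134.2173 − y_svg.

Shape 1 is a rectangle drawn with `<rect>`. Its stroke #008000 means score at S400, F2239. After flipping Y the toolpath is (47.9626,88.7667) → (79.3659,88.7667) → (79.3659,64.7402) → (47.9626,64.7402) → (47.9626,88.7667), returning to the start.

Shape 2 is a regular polygon drawn with `<path>`. Its stroke #ff00ff means cut at S812, F1490. After flipping Y the toolpath is (151.1086,70.3927) → (149.1066,52.9429) → (134.9957,63.4015) → (151.1086,70.3927), returning to the start.

Shape 3 is a regular polygon drawn with `<polygon>`. Its stroke #ff00ff means cut at S812, F1490. After flipping Y the toolpath is (93.8820,116.4153) → (111.3043,100.8148) → (112.5926,77.4643) → (96.9921,60.0420) → (73.6416,58.7537) → (56.2193,74.3542) → (54.9310,97.7047) → (70.5315,115.1270) → (93.8820,116.4153), returning to the start.

Shape 4 is a line segment drawn with `<path>`. Its stroke #ff00ff means cut at S812, F1490. After flipping Y the toolpath is (162.5288,85.7560) → (108.8575,22.2158).

Shape 5 is a quadratic bezier drawn with `<path>`. Its stroke #ff00ff means cut at S812, F1490. After flipping Y the toolpath is (125.5790,17.6606) → (124.3506,22.0199) → (128.5255,35.1157) → (138.1038,56.9480) → (153.0854,87.5169).

G21
G90
G0 X47.9626 Y88.7667
M3 S400
G1 X79.3659 Y88.7667 F2239
G1 X79.3659 Y64.7402
G1 X47.9626 Y64.7402
G1 X47.9626 Y88.7667
M5
G0 X151.1086 Y70.3927
M3 S812
G1 X149.1066 Y52.9429 F1490
G1 X134.9957 Y63.4015
G1 X151.1086 Y70.3927
M5
G0 X93.8820 Y116.4153
M3 S812
G1 X111.3043 Y100.8148 F1490
G1 X112.5926 Y77.4643
G1 X96.9921 Y60.0420
G1 X73.6416 Y58.7537
G1 X56.2193 Y74.3542
G1 X54.9310 Y97.7047
G1 X70.5315 Y115.1270
G1 X93.8820 Y116.4153
M5
G0 X162.5288 Y85.7560
M3 S812
G1 X108.8575 Y22.2158 F1490
M5
G0 X125.5790 Y17.6606
M3 S812
G1 X124.3506 Y22.0199 F1490
G1 X128.5255 Y35.1157
G1 X138.1038 Y56.9480
G1 X153.0854 Y87.5169
M5
G0 X0.0000 Y0.0000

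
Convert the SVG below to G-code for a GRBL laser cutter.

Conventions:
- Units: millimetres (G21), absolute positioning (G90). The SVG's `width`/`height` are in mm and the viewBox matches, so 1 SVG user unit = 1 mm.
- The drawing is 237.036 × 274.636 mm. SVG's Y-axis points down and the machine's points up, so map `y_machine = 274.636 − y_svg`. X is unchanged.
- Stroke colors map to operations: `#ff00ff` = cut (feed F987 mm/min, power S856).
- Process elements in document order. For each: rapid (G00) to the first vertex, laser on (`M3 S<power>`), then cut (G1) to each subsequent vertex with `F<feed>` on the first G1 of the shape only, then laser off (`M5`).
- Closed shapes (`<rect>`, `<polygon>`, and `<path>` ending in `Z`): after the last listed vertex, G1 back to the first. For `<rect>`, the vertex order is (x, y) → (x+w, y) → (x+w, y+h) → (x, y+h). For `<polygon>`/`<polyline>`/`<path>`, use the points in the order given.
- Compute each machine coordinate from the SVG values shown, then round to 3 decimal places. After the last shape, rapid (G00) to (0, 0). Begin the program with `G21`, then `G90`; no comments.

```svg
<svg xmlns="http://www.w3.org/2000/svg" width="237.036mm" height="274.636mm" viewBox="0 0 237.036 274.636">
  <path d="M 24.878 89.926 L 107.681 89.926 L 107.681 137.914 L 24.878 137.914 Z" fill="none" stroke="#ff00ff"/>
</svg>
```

G21
G90
G00 X24.878 Y184.710
M3 S856
G1 X107.681 Y184.710 F987
G1 X107.681 Y136.722
G1 X24.878 Y136.722
G1 X24.878 Y184.710
M5
G00 X0.000 Y0.000

viewBox `0 0 237.036 274.636` with mm width/height → 1 unit = 1 mm. Flip: y_m = 274.636 − y_svg.

**Shape 1** — `<path>` rectangle, stroke `#ff00ff` → cut (S856, F987). Machine vertices: (24.878,184.710) → (107.681,184.710) → (107.681,136.722) → (24.878,136.722) → (24.878,184.710). Closed: final G1 returns to the first vertex.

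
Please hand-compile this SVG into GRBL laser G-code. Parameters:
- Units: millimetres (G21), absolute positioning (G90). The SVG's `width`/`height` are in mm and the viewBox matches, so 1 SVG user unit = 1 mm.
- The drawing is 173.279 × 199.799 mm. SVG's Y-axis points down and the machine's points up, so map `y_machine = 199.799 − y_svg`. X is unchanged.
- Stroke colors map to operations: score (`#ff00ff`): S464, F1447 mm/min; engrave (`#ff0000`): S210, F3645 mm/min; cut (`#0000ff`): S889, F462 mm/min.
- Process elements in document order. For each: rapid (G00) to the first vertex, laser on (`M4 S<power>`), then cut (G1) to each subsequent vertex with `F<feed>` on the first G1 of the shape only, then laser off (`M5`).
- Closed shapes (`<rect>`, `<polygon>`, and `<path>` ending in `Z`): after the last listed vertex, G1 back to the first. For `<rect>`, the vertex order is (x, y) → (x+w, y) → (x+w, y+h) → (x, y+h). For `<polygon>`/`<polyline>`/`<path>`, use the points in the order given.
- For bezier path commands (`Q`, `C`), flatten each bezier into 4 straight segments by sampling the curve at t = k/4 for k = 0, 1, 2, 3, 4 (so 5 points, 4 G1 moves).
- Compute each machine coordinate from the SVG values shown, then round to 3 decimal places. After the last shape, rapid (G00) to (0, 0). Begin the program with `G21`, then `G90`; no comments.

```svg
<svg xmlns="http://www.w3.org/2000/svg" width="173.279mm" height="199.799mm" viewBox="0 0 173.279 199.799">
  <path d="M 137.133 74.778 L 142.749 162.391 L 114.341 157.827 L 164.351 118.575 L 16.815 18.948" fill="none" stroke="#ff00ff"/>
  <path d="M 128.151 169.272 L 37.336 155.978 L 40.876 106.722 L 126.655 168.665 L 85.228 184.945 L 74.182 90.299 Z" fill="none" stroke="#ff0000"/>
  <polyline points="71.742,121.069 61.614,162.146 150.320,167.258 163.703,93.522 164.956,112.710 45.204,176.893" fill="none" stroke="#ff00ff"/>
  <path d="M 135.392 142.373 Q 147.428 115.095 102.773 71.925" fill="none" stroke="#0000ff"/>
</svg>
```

Since the viewBox matches the mm dimensions, user units are millimetres directly. The only transform is the Y-flip y_m = 199.799 − y_svg.

Shape 1 is a open polyline drawn with `<path>`. Its stroke #ff00ff means score at S464, F1447. After flipping Y the toolpath is (137.133,125.021) → (142.749,37.408) → (114.341,41.972) → (164.351,81.224) → (16.815,180.851).

Shape 2 is a closed polygon drawn with `<path>`. Its stroke #ff0000 means engrave at S210, F3645. After flipping Y the toolpath is (128.151,30.527) → (37.336,43.821) → (40.876,93.077) → (126.655,31.134) → (85.228,14.854) → (74.182,109.500) → (128.151,30.527), returning to the start.

Shape 3 is a open polyline drawn with `<polyline>`. Its stroke #ff00ff means score at S464, F1447. After flipping Y the toolpath is (71.742,78.730) → (61.614,37.653) → (150.320,32.541) → (163.703,106.277) → (164.956,87.089) → (45.204,22.906).

Shape 4 is a quadratic bezier drawn with `<path>`. Its stroke #0000ff means cut at S889, F462. After flipping Y the toolpath is (135.392,57.426) → (137.867,72.058) → (133.255,88.677) → (121.557,107.282) → (102.773,127.874).

G21
G90
G00 X137.133 Y125.021
M4 S464
G1 X142.749 Y37.408 F1447
G1 X114.341 Y41.972
G1 X164.351 Y81.224
G1 X16.815 Y180.851
M5
G00 X128.151 Y30.527
M4 S210
G1 X37.336 Y43.821 F3645
G1 X40.876 Y93.077
G1 X126.655 Y31.134
G1 X85.228 Y14.854
G1 X74.182 Y109.500
G1 X128.151 Y30.527
M5
G00 X71.742 Y78.730
M4 S464
G1 X61.614 Y37.653 F1447
G1 X150.320 Y32.541
G1 X163.703 Y106.277
G1 X164.956 Y87.089
G1 X45.204 Y22.906
M5
G00 X135.392 Y57.426
M4 S889
G1 X137.867 Y72.058 F462
G1 X133.255 Y88.677
G1 X121.557 Y107.282
G1 X102.773 Y127.874
M5
G00 X0.000 Y0.000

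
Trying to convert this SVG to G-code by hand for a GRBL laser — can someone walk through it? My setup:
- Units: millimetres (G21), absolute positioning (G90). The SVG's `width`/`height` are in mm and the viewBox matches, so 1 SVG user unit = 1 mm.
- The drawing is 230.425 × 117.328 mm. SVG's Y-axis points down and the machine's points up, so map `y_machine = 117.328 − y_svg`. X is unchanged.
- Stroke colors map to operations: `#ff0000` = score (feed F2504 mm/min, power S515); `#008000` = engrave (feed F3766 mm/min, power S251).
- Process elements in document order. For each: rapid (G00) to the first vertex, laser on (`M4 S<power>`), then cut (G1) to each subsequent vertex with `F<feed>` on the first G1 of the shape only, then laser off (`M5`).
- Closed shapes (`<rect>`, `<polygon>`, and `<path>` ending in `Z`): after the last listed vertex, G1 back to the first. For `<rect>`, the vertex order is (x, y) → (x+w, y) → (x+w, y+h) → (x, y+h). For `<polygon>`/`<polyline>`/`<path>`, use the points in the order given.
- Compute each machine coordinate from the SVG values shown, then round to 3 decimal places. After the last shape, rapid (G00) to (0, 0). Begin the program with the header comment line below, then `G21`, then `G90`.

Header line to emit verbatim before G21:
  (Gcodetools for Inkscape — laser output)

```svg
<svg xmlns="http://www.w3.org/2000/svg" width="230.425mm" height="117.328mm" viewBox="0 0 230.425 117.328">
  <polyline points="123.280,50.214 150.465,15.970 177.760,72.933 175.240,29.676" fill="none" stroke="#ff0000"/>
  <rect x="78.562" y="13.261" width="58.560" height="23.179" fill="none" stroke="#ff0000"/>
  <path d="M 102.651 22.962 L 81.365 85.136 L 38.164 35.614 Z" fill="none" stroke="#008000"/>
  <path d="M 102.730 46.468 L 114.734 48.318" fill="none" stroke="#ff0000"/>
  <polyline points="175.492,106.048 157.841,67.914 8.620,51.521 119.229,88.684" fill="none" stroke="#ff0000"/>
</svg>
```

viewBox `0 0 230.425 117.328` with mm width/height → 1 unit = 1 mm. Flip: y_m = 117.328 − y_svg.

**Shape 1** — `<polyline>` open polyline, stroke `#ff0000` → score (S515, F2504). Machine vertices: (123.280,67.114) → (150.465,101.358) → (177.760,44.395) → (175.240,87.652). Open path.

**Shape 2** — `<rect>` rectangle, stroke `#ff0000` → score (S515, F2504). Machine vertices: (78.562,104.067) → (137.122,104.067) → (137.122,80.888) → (78.562,80.888) → (78.562,104.067). Closed: final G1 returns to the first vertex.

**Shape 3** — `<path>` regular polygon, stroke `#008000` → engrave (S251, F3766). Machine vertices: (102.651,94.366) → (81.365,32.192) → (38.164,81.714) → (102.651,94.366). Closed: final G1 returns to the first vertex.

**Shape 4** — `<path>` line segment, stroke `#ff0000` → score (S515, F2504). Machine vertices: (102.730,70.860) → (114.734,69.010). Open path.

**Shape 5** — `<polyline>` open polyline, stroke `#ff0000` → score (S515, F2504). Machine vertices: (175.492,11.280) → (157.841,49.414) → (8.620,65.807) → (119.229,28.644). Open path.

(Gcodetools for Inkscape — laser output)
G21
G90
G00 X123.280 Y67.114
M4 S515
G1 X150.465 Y101.358 F2504
G1 X177.760 Y44.395
G1 X175.240 Y87.652
M5
G00 X78.562 Y104.067
M4 S515
G1 X137.122 Y104.067 F2504
G1 X137.122 Y80.888
G1 X78.562 Y80.888
G1 X78.562 Y104.067
M5
G00 X102.651 Y94.366
M4 S251
G1 X81.365 Y32.192 F3766
G1 X38.164 Y81.714
G1 X102.651 Y94.366
M5
G00 X102.730 Y70.860
M4 S515
G1 X114.734 Y69.010 F2504
M5
G00 X175.492 Y11.280
M4 S515
G1 X157.841 Y49.414 F2504
G1 X8.620 Y65.807
G1 X119.229 Y28.644
M5
G00 X0.000 Y0.000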